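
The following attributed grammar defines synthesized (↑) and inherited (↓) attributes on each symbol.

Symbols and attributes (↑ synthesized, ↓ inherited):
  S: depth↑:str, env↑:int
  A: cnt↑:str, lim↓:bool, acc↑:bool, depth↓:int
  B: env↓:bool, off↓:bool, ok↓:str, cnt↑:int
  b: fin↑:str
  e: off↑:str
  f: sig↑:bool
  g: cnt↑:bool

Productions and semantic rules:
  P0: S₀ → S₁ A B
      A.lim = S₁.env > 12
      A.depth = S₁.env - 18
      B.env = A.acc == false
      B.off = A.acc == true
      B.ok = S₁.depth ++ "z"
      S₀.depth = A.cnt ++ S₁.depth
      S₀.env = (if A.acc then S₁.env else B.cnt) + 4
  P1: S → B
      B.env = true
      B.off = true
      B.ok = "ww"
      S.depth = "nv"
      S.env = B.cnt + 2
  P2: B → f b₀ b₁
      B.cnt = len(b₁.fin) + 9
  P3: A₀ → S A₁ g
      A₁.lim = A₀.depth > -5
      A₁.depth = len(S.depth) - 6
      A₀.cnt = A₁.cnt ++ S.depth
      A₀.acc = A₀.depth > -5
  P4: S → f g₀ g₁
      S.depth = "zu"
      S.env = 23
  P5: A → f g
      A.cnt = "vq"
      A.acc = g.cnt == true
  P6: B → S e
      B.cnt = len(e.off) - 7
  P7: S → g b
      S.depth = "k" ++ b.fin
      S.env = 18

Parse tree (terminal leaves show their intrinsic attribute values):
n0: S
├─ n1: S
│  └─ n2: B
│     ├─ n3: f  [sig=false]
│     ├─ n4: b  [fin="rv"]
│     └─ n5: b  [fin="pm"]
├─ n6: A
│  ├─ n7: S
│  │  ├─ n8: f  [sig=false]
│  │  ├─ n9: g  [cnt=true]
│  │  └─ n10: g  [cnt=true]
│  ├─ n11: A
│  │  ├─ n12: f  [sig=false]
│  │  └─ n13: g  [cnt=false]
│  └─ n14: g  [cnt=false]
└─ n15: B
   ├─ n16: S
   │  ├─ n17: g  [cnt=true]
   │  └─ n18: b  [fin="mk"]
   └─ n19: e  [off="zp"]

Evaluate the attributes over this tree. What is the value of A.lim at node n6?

true

1. n2.env = true  [true]
2. n2.off = true  [true]
3. n2.ok = "ww"  ["ww"]
4. n3.sig = false  [terminal]
5. n4.fin = "rv"  [terminal]
6. n5.fin = "pm"  [terminal]
7. n2.cnt = 11  [len(b₁.fin) + 9]
8. n1.depth = "nv"  ["nv"]
9. n1.env = 13  [B.cnt + 2]
10. n6.lim = true  [S₁.env > 12]
11. n6.depth = -5  [S₁.env - 18]
12. n8.sig = false  [terminal]
13. n9.cnt = true  [terminal]
14. n10.cnt = true  [terminal]
15. n7.depth = "zu"  ["zu"]
16. n7.env = 23  [23]
17. n11.lim = false  [A₀.depth > -5]
18. n11.depth = -4  [len(S.depth) - 6]
19. n12.sig = false  [terminal]
20. n13.cnt = false  [terminal]
21. n11.cnt = "vq"  ["vq"]
22. n11.acc = false  [g.cnt == true]
23. n14.cnt = false  [terminal]
24. n6.cnt = "vqzu"  [A₁.cnt ++ S.depth]
25. n6.acc = false  [A₀.depth > -5]
26. n15.env = true  [A.acc == false]
27. n15.off = false  [A.acc == true]
28. n15.ok = "nvz"  [S₁.depth ++ "z"]
29. n17.cnt = true  [terminal]
30. n18.fin = "mk"  [terminal]
31. n16.depth = "kmk"  ["k" ++ b.fin]
32. n16.env = 18  [18]
33. n19.off = "zp"  [terminal]
34. n15.cnt = -5  [len(e.off) - 7]
35. n0.depth = "vqzunv"  [A.cnt ++ S₁.depth]
36. n0.env = -1  [(if A.acc then S₁.env else B.cnt) + 4]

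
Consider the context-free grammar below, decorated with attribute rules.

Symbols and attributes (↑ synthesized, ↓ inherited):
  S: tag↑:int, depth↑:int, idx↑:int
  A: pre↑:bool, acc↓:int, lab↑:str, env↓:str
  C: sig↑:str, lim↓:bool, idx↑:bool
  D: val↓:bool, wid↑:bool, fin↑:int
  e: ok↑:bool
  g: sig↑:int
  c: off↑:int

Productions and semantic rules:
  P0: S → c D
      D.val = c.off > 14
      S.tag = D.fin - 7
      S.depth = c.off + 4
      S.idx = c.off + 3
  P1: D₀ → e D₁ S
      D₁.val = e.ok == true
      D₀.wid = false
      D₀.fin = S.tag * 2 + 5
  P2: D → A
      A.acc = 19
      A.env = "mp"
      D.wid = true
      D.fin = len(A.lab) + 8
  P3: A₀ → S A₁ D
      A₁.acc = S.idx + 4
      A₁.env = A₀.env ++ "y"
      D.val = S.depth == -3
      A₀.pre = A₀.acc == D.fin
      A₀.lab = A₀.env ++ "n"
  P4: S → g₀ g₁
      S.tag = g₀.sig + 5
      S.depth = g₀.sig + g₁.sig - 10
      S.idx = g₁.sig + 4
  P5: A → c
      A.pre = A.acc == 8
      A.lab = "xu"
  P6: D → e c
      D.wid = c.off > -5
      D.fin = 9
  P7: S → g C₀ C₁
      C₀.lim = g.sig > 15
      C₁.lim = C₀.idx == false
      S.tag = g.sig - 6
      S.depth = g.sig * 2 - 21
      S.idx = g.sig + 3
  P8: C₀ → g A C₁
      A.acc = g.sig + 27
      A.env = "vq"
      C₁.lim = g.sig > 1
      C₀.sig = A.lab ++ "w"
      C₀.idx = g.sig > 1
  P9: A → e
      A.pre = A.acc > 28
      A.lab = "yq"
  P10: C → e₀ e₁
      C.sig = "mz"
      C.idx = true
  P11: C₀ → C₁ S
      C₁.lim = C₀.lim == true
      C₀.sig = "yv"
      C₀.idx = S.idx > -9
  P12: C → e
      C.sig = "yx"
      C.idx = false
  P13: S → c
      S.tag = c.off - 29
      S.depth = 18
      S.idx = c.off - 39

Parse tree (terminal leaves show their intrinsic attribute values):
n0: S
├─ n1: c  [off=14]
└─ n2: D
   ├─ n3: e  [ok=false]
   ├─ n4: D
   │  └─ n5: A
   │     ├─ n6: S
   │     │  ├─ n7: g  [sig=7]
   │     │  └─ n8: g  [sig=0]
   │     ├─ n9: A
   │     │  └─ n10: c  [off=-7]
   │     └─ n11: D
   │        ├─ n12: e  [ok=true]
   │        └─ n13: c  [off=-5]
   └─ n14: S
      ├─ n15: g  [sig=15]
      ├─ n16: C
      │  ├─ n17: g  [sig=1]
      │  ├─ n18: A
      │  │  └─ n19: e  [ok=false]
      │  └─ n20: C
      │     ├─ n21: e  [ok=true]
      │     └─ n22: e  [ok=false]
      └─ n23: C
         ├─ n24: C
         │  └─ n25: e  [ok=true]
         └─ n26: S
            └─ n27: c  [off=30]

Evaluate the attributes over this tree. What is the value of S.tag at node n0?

16

1. n1.off = 14  [terminal]
2. n2.val = false  [c.off > 14]
3. n3.ok = false  [terminal]
4. n4.val = false  [e.ok == true]
5. n5.acc = 19  [19]
6. n5.env = "mp"  ["mp"]
7. n7.sig = 7  [terminal]
8. n8.sig = 0  [terminal]
9. n6.tag = 12  [g₀.sig + 5]
10. n6.depth = -3  [g₀.sig + g₁.sig - 10]
11. n6.idx = 4  [g₁.sig + 4]
12. n9.acc = 8  [S.idx + 4]
13. n9.env = "mpy"  [A₀.env ++ "y"]
14. n10.off = -7  [terminal]
15. n9.pre = true  [A.acc == 8]
16. n9.lab = "xu"  ["xu"]
17. n11.val = true  [S.depth == -3]
18. n12.ok = true  [terminal]
19. n13.off = -5  [terminal]
20. n11.wid = false  [c.off > -5]
21. n11.fin = 9  [9]
22. n5.pre = false  [A₀.acc == D.fin]
23. n5.lab = "mpn"  [A₀.env ++ "n"]
24. n4.wid = true  [true]
25. n4.fin = 11  [len(A.lab) + 8]
26. n15.sig = 15  [terminal]
27. n16.lim = false  [g.sig > 15]
28. n17.sig = 1  [terminal]
29. n18.acc = 28  [g.sig + 27]
30. n18.env = "vq"  ["vq"]
31. n19.ok = false  [terminal]
32. n18.pre = false  [A.acc > 28]
33. n18.lab = "yq"  ["yq"]
34. n20.lim = false  [g.sig > 1]
35. n21.ok = true  [terminal]
36. n22.ok = false  [terminal]
37. n20.sig = "mz"  ["mz"]
38. n20.idx = true  [true]
39. n16.sig = "yqw"  [A.lab ++ "w"]
40. n16.idx = false  [g.sig > 1]
41. n23.lim = true  [C₀.idx == false]
42. n24.lim = true  [C₀.lim == true]
43. n25.ok = true  [terminal]
44. n24.sig = "yx"  ["yx"]
45. n24.idx = false  [false]
46. n27.off = 30  [terminal]
47. n26.tag = 1  [c.off - 29]
48. n26.depth = 18  [18]
49. n26.idx = -9  [c.off - 39]
50. n23.sig = "yv"  ["yv"]
51. n23.idx = false  [S.idx > -9]
52. n14.tag = 9  [g.sig - 6]
53. n14.depth = 9  [g.sig * 2 - 21]
54. n14.idx = 18  [g.sig + 3]
55. n2.wid = false  [false]
56. n2.fin = 23  [S.tag * 2 + 5]
57. n0.tag = 16  [D.fin - 7]
58. n0.depth = 18  [c.off + 4]
59. n0.idx = 17  [c.off + 3]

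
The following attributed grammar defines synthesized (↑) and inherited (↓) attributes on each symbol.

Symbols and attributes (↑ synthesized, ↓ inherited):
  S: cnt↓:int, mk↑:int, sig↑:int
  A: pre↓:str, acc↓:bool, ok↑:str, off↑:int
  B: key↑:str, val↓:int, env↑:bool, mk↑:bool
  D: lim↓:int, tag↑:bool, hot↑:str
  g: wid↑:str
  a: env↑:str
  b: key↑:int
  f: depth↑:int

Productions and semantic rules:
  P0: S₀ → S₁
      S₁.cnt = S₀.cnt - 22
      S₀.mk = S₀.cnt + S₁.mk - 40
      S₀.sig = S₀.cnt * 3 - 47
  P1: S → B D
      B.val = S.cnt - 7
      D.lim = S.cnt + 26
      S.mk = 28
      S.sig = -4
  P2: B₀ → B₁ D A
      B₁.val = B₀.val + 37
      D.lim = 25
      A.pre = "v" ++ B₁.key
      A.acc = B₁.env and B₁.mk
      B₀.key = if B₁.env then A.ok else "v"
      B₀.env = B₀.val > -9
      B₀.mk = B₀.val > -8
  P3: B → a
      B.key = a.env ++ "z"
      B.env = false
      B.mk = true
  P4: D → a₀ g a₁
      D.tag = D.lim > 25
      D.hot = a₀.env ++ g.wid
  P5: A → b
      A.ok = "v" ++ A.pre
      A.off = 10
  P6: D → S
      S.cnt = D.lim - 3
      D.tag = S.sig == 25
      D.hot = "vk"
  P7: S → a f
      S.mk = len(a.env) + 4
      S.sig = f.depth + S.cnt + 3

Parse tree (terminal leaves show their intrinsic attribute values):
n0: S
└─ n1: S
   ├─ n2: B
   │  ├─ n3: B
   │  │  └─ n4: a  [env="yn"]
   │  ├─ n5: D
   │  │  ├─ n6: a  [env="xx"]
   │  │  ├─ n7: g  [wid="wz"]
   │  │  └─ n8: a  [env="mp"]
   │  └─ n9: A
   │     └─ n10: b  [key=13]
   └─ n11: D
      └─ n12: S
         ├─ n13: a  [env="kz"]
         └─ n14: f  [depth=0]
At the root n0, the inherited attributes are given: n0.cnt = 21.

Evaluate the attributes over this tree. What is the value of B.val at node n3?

29

1. n0.cnt = 21  [given at root]
2. n1.cnt = -1  [S₀.cnt - 22]
3. n2.val = -8  [S.cnt - 7]
4. n3.val = 29  [B₀.val + 37]
5. n4.env = "yn"  [terminal]
6. n3.key = "ynz"  [a.env ++ "z"]
7. n3.env = false  [false]
8. n3.mk = true  [true]
9. n5.lim = 25  [25]
10. n6.env = "xx"  [terminal]
11. n7.wid = "wz"  [terminal]
12. n8.env = "mp"  [terminal]
13. n5.tag = false  [D.lim > 25]
14. n5.hot = "xxwz"  [a₀.env ++ g.wid]
15. n9.pre = "vynz"  ["v" ++ B₁.key]
16. n9.acc = false  [B₁.env and B₁.mk]
17. n10.key = 13  [terminal]
18. n9.ok = "vvynz"  ["v" ++ A.pre]
19. n9.off = 10  [10]
20. n2.key = "v"  [if B₁.env then A.ok else "v"]
21. n2.env = true  [B₀.val > -9]
22. n2.mk = false  [B₀.val > -8]
23. n11.lim = 25  [S.cnt + 26]
24. n12.cnt = 22  [D.lim - 3]
25. n13.env = "kz"  [terminal]
26. n14.depth = 0  [terminal]
27. n12.mk = 6  [len(a.env) + 4]
28. n12.sig = 25  [f.depth + S.cnt + 3]
29. n11.tag = true  [S.sig == 25]
30. n11.hot = "vk"  ["vk"]
31. n1.mk = 28  [28]
32. n1.sig = -4  [-4]
33. n0.mk = 9  [S₀.cnt + S₁.mk - 40]
34. n0.sig = 16  [S₀.cnt * 3 - 47]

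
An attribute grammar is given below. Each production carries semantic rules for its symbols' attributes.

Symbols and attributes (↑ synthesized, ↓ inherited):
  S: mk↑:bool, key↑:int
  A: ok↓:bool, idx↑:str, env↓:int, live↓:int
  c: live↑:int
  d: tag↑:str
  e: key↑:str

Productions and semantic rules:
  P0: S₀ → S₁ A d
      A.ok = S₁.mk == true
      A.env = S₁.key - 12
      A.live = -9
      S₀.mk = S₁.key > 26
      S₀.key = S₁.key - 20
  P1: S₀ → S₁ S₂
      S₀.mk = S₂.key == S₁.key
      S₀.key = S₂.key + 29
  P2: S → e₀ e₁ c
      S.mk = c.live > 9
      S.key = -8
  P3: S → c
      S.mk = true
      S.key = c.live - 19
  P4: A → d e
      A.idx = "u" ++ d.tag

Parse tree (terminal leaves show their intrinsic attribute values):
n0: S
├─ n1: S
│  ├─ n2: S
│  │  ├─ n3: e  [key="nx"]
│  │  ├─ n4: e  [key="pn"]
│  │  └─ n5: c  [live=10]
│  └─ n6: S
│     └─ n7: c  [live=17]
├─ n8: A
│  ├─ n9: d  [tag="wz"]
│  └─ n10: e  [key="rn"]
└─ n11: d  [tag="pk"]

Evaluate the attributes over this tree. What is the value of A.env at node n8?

1. n3.key = "nx"  [terminal]
2. n4.key = "pn"  [terminal]
3. n5.live = 10  [terminal]
4. n2.mk = true  [c.live > 9]
5. n2.key = -8  [-8]
6. n7.live = 17  [terminal]
7. n6.mk = true  [true]
8. n6.key = -2  [c.live - 19]
9. n1.mk = false  [S₂.key == S₁.key]
10. n1.key = 27  [S₂.key + 29]
11. n8.ok = false  [S₁.mk == true]
12. n8.env = 15  [S₁.key - 12]
13. n8.live = -9  [-9]
14. n9.tag = "wz"  [terminal]
15. n10.key = "rn"  [terminal]
16. n8.idx = "uwz"  ["u" ++ d.tag]
17. n11.tag = "pk"  [terminal]
18. n0.mk = true  [S₁.key > 26]
19. n0.key = 7  [S₁.key - 20]

15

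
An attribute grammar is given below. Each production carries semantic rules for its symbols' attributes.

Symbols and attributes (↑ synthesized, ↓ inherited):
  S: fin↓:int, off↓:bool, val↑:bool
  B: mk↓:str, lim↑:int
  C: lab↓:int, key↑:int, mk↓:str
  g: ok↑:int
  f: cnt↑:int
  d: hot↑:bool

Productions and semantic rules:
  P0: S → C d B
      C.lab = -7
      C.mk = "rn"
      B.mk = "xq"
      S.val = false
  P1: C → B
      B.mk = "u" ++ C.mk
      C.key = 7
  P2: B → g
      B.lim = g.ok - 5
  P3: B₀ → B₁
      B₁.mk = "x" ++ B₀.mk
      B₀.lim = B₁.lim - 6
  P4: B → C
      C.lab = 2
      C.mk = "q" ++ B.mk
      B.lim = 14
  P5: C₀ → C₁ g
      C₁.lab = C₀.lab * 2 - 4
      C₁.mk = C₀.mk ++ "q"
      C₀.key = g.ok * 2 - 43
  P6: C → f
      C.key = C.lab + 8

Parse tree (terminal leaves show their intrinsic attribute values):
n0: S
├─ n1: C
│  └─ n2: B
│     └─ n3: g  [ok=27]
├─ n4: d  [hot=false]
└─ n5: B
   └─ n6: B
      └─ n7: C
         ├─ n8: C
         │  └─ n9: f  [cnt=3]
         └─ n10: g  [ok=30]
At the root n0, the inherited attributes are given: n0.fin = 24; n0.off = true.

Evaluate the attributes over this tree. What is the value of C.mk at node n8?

"qxxqq"

1. n0.fin = 24  [given at root]
2. n0.off = true  [given at root]
3. n1.lab = -7  [-7]
4. n1.mk = "rn"  ["rn"]
5. n2.mk = "urn"  ["u" ++ C.mk]
6. n3.ok = 27  [terminal]
7. n2.lim = 22  [g.ok - 5]
8. n1.key = 7  [7]
9. n4.hot = false  [terminal]
10. n5.mk = "xq"  ["xq"]
11. n6.mk = "xxq"  ["x" ++ B₀.mk]
12. n7.lab = 2  [2]
13. n7.mk = "qxxq"  ["q" ++ B.mk]
14. n8.lab = 0  [C₀.lab * 2 - 4]
15. n8.mk = "qxxqq"  [C₀.mk ++ "q"]
16. n9.cnt = 3  [terminal]
17. n8.key = 8  [C.lab + 8]
18. n10.ok = 30  [terminal]
19. n7.key = 17  [g.ok * 2 - 43]
20. n6.lim = 14  [14]
21. n5.lim = 8  [B₁.lim - 6]
22. n0.val = false  [false]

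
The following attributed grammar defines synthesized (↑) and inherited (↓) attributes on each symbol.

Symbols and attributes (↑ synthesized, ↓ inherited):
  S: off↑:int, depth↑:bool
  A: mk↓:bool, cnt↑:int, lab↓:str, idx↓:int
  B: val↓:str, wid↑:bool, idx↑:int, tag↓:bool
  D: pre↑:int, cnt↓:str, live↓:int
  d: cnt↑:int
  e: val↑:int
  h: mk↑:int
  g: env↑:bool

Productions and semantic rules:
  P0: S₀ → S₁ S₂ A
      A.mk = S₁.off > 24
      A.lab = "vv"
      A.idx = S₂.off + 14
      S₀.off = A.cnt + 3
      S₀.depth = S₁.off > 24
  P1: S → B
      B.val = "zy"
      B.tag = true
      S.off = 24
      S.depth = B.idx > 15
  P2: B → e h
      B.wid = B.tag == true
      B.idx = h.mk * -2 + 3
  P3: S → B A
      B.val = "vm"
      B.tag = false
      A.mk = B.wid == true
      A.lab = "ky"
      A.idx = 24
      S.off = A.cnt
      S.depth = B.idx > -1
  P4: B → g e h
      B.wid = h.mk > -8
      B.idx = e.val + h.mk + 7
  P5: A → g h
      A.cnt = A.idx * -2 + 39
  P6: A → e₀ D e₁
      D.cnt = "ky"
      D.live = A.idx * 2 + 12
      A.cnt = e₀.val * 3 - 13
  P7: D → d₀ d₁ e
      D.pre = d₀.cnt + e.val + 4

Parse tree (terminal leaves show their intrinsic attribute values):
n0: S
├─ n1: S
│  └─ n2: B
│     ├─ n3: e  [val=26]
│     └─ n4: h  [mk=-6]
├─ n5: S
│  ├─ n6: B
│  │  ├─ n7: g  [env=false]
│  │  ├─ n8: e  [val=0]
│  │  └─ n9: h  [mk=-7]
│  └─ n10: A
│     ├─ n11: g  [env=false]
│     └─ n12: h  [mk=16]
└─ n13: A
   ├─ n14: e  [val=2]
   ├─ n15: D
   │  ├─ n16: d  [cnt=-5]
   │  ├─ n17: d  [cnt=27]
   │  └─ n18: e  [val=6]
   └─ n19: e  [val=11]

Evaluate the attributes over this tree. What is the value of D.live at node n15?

1. n2.val = "zy"  ["zy"]
2. n2.tag = true  [true]
3. n3.val = 26  [terminal]
4. n4.mk = -6  [terminal]
5. n2.wid = true  [B.tag == true]
6. n2.idx = 15  [h.mk * -2 + 3]
7. n1.off = 24  [24]
8. n1.depth = false  [B.idx > 15]
9. n6.val = "vm"  ["vm"]
10. n6.tag = false  [false]
11. n7.env = false  [terminal]
12. n8.val = 0  [terminal]
13. n9.mk = -7  [terminal]
14. n6.wid = true  [h.mk > -8]
15. n6.idx = 0  [e.val + h.mk + 7]
16. n10.mk = true  [B.wid == true]
17. n10.lab = "ky"  ["ky"]
18. n10.idx = 24  [24]
19. n11.env = false  [terminal]
20. n12.mk = 16  [terminal]
21. n10.cnt = -9  [A.idx * -2 + 39]
22. n5.off = -9  [A.cnt]
23. n5.depth = true  [B.idx > -1]
24. n13.mk = false  [S₁.off > 24]
25. n13.lab = "vv"  ["vv"]
26. n13.idx = 5  [S₂.off + 14]
27. n14.val = 2  [terminal]
28. n15.cnt = "ky"  ["ky"]
29. n15.live = 22  [A.idx * 2 + 12]
30. n16.cnt = -5  [terminal]
31. n17.cnt = 27  [terminal]
32. n18.val = 6  [terminal]
33. n15.pre = 5  [d₀.cnt + e.val + 4]
34. n19.val = 11  [terminal]
35. n13.cnt = -7  [e₀.val * 3 - 13]
36. n0.off = -4  [A.cnt + 3]
37. n0.depth = false  [S₁.off > 24]

22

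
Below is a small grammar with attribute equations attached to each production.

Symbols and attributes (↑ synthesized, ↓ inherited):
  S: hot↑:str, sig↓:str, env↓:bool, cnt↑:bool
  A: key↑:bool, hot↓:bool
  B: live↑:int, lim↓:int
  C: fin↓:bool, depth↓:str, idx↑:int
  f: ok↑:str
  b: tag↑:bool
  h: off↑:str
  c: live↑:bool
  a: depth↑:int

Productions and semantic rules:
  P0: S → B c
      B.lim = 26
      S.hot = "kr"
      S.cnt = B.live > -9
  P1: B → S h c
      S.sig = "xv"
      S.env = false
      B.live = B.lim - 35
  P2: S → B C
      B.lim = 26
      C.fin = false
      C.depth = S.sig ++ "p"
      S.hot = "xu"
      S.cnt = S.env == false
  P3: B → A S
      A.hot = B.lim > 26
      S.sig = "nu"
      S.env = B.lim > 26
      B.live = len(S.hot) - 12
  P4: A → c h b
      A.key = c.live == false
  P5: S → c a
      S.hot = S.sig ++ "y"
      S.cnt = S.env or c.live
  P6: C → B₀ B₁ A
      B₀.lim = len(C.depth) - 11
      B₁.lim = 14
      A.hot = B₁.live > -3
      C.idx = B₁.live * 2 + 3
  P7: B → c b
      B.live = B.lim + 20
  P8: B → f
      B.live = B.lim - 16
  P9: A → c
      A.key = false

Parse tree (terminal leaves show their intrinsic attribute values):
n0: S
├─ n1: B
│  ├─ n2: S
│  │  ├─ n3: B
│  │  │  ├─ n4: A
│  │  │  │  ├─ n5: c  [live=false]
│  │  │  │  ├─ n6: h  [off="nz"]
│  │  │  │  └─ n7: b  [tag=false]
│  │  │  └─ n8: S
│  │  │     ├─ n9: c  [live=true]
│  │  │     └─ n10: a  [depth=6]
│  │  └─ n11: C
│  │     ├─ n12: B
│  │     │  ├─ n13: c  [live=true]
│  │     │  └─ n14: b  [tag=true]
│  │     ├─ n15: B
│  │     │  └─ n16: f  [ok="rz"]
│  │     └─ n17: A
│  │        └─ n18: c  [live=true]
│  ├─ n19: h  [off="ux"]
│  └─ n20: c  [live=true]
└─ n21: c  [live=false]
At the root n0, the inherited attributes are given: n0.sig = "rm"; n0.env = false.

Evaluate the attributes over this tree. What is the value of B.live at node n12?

12

1. n0.sig = "rm"  [given at root]
2. n0.env = false  [given at root]
3. n1.lim = 26  [26]
4. n2.sig = "xv"  ["xv"]
5. n2.env = false  [false]
6. n3.lim = 26  [26]
7. n4.hot = false  [B.lim > 26]
8. n5.live = false  [terminal]
9. n6.off = "nz"  [terminal]
10. n7.tag = false  [terminal]
11. n4.key = true  [c.live == false]
12. n8.sig = "nu"  ["nu"]
13. n8.env = false  [B.lim > 26]
14. n9.live = true  [terminal]
15. n10.depth = 6  [terminal]
16. n8.hot = "nuy"  [S.sig ++ "y"]
17. n8.cnt = true  [S.env or c.live]
18. n3.live = -9  [len(S.hot) - 12]
19. n11.fin = false  [false]
20. n11.depth = "xvp"  [S.sig ++ "p"]
21. n12.lim = -8  [len(C.depth) - 11]
22. n13.live = true  [terminal]
23. n14.tag = true  [terminal]
24. n12.live = 12  [B.lim + 20]
25. n15.lim = 14  [14]
26. n16.ok = "rz"  [terminal]
27. n15.live = -2  [B.lim - 16]
28. n17.hot = true  [B₁.live > -3]
29. n18.live = true  [terminal]
30. n17.key = false  [false]
31. n11.idx = -1  [B₁.live * 2 + 3]
32. n2.hot = "xu"  ["xu"]
33. n2.cnt = true  [S.env == false]
34. n19.off = "ux"  [terminal]
35. n20.live = true  [terminal]
36. n1.live = -9  [B.lim - 35]
37. n21.live = false  [terminal]
38. n0.hot = "kr"  ["kr"]
39. n0.cnt = false  [B.live > -9]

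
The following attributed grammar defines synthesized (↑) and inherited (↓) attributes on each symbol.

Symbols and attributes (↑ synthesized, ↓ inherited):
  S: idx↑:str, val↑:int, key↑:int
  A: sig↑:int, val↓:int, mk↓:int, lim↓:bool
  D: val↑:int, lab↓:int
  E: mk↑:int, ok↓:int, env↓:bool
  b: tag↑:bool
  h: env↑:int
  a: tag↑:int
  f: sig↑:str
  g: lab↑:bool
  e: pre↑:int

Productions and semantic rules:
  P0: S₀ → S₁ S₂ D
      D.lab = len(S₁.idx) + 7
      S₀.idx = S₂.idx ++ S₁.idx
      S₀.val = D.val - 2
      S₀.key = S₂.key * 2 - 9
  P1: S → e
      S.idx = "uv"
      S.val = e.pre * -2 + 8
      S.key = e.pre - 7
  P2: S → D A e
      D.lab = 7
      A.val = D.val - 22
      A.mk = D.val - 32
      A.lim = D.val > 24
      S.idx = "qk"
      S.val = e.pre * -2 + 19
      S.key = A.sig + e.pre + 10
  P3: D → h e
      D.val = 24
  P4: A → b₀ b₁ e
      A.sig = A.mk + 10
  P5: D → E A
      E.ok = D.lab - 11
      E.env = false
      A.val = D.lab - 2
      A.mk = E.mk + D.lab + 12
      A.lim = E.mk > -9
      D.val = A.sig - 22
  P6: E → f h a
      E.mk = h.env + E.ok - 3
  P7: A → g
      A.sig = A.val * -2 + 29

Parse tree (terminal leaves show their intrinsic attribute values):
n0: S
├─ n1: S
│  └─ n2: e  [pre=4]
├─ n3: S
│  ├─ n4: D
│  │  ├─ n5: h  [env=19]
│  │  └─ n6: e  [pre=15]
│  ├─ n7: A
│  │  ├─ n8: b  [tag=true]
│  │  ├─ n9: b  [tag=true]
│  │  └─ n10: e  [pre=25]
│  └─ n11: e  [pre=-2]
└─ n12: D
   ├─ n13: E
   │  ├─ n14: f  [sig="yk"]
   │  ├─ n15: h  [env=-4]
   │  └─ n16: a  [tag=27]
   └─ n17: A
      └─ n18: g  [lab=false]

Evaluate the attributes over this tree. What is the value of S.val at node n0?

1. n2.pre = 4  [terminal]
2. n1.idx = "uv"  ["uv"]
3. n1.val = 0  [e.pre * -2 + 8]
4. n1.key = -3  [e.pre - 7]
5. n4.lab = 7  [7]
6. n5.env = 19  [terminal]
7. n6.pre = 15  [terminal]
8. n4.val = 24  [24]
9. n7.val = 2  [D.val - 22]
10. n7.mk = -8  [D.val - 32]
11. n7.lim = false  [D.val > 24]
12. n8.tag = true  [terminal]
13. n9.tag = true  [terminal]
14. n10.pre = 25  [terminal]
15. n7.sig = 2  [A.mk + 10]
16. n11.pre = -2  [terminal]
17. n3.idx = "qk"  ["qk"]
18. n3.val = 23  [e.pre * -2 + 19]
19. n3.key = 10  [A.sig + e.pre + 10]
20. n12.lab = 9  [len(S₁.idx) + 7]
21. n13.ok = -2  [D.lab - 11]
22. n13.env = false  [false]
23. n14.sig = "yk"  [terminal]
24. n15.env = -4  [terminal]
25. n16.tag = 27  [terminal]
26. n13.mk = -9  [h.env + E.ok - 3]
27. n17.val = 7  [D.lab - 2]
28. n17.mk = 12  [E.mk + D.lab + 12]
29. n17.lim = false  [E.mk > -9]
30. n18.lab = false  [terminal]
31. n17.sig = 15  [A.val * -2 + 29]
32. n12.val = -7  [A.sig - 22]
33. n0.idx = "qkuv"  [S₂.idx ++ S₁.idx]
34. n0.val = -9  [D.val - 2]
35. n0.key = 11  [S₂.key * 2 - 9]

-9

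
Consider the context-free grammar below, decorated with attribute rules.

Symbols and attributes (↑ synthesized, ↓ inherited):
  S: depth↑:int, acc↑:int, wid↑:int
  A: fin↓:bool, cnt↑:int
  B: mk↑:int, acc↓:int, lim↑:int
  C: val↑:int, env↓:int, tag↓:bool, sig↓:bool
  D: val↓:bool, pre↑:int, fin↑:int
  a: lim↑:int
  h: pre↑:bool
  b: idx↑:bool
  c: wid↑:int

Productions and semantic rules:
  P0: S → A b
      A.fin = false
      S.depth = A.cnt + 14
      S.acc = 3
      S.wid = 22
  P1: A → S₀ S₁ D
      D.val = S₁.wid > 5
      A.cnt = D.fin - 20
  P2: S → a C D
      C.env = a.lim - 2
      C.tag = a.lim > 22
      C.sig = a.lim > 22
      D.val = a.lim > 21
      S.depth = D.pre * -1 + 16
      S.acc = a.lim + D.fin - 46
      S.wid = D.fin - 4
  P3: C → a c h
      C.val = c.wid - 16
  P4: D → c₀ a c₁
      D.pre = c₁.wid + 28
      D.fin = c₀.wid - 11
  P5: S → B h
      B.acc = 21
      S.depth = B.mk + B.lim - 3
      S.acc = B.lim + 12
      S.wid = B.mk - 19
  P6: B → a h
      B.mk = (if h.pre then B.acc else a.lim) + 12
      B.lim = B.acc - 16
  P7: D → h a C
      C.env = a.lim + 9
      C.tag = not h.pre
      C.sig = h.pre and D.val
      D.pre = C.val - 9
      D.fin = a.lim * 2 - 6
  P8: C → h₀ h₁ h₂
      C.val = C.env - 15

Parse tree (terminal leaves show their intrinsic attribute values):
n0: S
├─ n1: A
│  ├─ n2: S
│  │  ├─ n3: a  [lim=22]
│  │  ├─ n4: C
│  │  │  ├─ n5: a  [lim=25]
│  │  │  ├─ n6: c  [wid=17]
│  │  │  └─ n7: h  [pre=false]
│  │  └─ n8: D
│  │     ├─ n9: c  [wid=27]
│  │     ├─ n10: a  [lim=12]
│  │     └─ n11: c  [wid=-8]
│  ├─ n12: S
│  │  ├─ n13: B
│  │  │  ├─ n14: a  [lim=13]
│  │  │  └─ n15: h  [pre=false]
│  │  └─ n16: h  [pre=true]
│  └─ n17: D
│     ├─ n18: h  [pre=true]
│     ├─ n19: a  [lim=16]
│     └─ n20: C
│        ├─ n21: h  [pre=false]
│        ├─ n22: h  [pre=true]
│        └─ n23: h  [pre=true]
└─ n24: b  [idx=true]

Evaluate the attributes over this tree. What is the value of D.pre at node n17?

1. n1.fin = false  [false]
2. n3.lim = 22  [terminal]
3. n4.env = 20  [a.lim - 2]
4. n4.tag = false  [a.lim > 22]
5. n4.sig = false  [a.lim > 22]
6. n5.lim = 25  [terminal]
7. n6.wid = 17  [terminal]
8. n7.pre = false  [terminal]
9. n4.val = 1  [c.wid - 16]
10. n8.val = true  [a.lim > 21]
11. n9.wid = 27  [terminal]
12. n10.lim = 12  [terminal]
13. n11.wid = -8  [terminal]
14. n8.pre = 20  [c₁.wid + 28]
15. n8.fin = 16  [c₀.wid - 11]
16. n2.depth = -4  [D.pre * -1 + 16]
17. n2.acc = -8  [a.lim + D.fin - 46]
18. n2.wid = 12  [D.fin - 4]
19. n13.acc = 21  [21]
20. n14.lim = 13  [terminal]
21. n15.pre = false  [terminal]
22. n13.mk = 25  [(if h.pre then B.acc else a.lim) + 12]
23. n13.lim = 5  [B.acc - 16]
24. n16.pre = true  [terminal]
25. n12.depth = 27  [B.mk + B.lim - 3]
26. n12.acc = 17  [B.lim + 12]
27. n12.wid = 6  [B.mk - 19]
28. n17.val = true  [S₁.wid > 5]
29. n18.pre = true  [terminal]
30. n19.lim = 16  [terminal]
31. n20.env = 25  [a.lim + 9]
32. n20.tag = false  [not h.pre]
33. n20.sig = true  [h.pre and D.val]
34. n21.pre = false  [terminal]
35. n22.pre = true  [terminal]
36. n23.pre = true  [terminal]
37. n20.val = 10  [C.env - 15]
38. n17.pre = 1  [C.val - 9]
39. n17.fin = 26  [a.lim * 2 - 6]
40. n1.cnt = 6  [D.fin - 20]
41. n24.idx = true  [terminal]
42. n0.depth = 20  [A.cnt + 14]
43. n0.acc = 3  [3]
44. n0.wid = 22  [22]

1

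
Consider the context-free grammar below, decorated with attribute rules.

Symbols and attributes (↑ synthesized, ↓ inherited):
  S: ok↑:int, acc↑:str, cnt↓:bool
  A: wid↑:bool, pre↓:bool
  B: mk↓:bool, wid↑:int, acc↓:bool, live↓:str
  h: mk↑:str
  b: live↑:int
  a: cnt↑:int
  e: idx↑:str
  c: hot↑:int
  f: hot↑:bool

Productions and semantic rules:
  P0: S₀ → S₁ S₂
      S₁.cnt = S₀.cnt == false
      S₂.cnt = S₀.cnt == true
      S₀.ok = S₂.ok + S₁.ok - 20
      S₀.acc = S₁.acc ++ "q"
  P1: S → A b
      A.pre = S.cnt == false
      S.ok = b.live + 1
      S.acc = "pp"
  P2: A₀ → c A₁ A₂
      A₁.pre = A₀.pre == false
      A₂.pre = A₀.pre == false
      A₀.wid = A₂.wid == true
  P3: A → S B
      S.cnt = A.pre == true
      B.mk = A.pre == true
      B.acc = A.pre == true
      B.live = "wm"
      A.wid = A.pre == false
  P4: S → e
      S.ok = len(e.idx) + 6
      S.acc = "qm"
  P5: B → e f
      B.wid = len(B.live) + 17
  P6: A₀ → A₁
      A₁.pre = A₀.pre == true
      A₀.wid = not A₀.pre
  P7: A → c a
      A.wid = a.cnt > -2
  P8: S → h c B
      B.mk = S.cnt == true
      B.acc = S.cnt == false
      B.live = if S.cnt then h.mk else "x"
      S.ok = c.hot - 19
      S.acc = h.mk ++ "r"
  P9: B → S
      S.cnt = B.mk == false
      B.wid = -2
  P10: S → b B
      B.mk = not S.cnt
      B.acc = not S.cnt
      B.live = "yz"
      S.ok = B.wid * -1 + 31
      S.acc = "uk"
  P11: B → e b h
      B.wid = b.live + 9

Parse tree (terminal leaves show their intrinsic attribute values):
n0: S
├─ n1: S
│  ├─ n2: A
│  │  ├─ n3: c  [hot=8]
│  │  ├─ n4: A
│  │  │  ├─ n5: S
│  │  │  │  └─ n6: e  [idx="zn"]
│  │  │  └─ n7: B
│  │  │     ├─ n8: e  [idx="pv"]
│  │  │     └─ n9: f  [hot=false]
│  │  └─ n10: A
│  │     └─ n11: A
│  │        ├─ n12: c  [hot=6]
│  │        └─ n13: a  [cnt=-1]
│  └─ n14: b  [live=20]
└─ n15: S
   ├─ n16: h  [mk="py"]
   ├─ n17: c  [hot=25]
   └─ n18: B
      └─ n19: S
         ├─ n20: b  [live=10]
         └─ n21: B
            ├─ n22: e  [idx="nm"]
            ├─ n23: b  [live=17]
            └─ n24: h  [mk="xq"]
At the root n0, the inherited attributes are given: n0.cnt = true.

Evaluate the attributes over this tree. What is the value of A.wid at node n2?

true

1. n0.cnt = true  [given at root]
2. n1.cnt = false  [S₀.cnt == false]
3. n2.pre = true  [S.cnt == false]
4. n3.hot = 8  [terminal]
5. n4.pre = false  [A₀.pre == false]
6. n5.cnt = false  [A.pre == true]
7. n6.idx = "zn"  [terminal]
8. n5.ok = 8  [len(e.idx) + 6]
9. n5.acc = "qm"  ["qm"]
10. n7.mk = false  [A.pre == true]
11. n7.acc = false  [A.pre == true]
12. n7.live = "wm"  ["wm"]
13. n8.idx = "pv"  [terminal]
14. n9.hot = false  [terminal]
15. n7.wid = 19  [len(B.live) + 17]
16. n4.wid = true  [A.pre == false]
17. n10.pre = false  [A₀.pre == false]
18. n11.pre = false  [A₀.pre == true]
19. n12.hot = 6  [terminal]
20. n13.cnt = -1  [terminal]
21. n11.wid = true  [a.cnt > -2]
22. n10.wid = true  [not A₀.pre]
23. n2.wid = true  [A₂.wid == true]
24. n14.live = 20  [terminal]
25. n1.ok = 21  [b.live + 1]
26. n1.acc = "pp"  ["pp"]
27. n15.cnt = true  [S₀.cnt == true]
28. n16.mk = "py"  [terminal]
29. n17.hot = 25  [terminal]
30. n18.mk = true  [S.cnt == true]
31. n18.acc = false  [S.cnt == false]
32. n18.live = "py"  [if S.cnt then h.mk else "x"]
33. n19.cnt = false  [B.mk == false]
34. n20.live = 10  [terminal]
35. n21.mk = true  [not S.cnt]
36. n21.acc = true  [not S.cnt]
37. n21.live = "yz"  ["yz"]
38. n22.idx = "nm"  [terminal]
39. n23.live = 17  [terminal]
40. n24.mk = "xq"  [terminal]
41. n21.wid = 26  [b.live + 9]
42. n19.ok = 5  [B.wid * -1 + 31]
43. n19.acc = "uk"  ["uk"]
44. n18.wid = -2  [-2]
45. n15.ok = 6  [c.hot - 19]
46. n15.acc = "pyr"  [h.mk ++ "r"]
47. n0.ok = 7  [S₂.ok + S₁.ok - 20]
48. n0.acc = "ppq"  [S₁.acc ++ "q"]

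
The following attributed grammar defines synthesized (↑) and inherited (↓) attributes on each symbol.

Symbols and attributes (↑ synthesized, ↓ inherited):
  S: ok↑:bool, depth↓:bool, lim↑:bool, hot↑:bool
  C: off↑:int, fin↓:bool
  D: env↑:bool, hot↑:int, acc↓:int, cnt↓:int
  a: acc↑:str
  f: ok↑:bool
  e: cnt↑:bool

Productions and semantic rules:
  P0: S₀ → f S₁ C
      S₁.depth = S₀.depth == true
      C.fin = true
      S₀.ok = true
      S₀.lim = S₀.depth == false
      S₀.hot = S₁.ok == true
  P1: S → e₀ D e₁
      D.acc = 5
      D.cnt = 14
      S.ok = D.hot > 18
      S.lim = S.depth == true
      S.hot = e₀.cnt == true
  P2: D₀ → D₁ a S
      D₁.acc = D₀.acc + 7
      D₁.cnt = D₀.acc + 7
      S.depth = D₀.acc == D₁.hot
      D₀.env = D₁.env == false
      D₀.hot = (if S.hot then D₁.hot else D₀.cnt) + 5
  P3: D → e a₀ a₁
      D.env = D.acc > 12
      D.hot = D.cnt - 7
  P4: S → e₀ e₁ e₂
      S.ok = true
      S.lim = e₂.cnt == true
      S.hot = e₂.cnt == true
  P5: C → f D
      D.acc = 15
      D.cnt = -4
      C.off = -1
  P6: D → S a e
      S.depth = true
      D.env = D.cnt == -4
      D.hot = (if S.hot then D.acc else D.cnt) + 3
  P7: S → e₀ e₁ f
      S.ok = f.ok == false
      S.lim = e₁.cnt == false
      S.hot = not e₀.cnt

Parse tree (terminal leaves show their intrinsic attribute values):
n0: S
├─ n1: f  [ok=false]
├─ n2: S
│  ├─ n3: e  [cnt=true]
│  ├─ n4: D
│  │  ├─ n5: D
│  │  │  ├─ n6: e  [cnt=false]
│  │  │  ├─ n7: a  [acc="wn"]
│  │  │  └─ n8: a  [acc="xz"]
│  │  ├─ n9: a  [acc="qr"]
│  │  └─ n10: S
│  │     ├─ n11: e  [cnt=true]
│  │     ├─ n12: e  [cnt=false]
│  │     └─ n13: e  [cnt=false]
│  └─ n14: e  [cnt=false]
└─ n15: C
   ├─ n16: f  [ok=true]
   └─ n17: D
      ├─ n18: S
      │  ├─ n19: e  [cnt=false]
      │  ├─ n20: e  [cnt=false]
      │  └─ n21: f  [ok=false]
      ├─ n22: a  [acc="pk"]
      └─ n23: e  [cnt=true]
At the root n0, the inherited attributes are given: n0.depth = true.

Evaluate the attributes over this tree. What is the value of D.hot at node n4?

1. n0.depth = true  [given at root]
2. n1.ok = false  [terminal]
3. n2.depth = true  [S₀.depth == true]
4. n3.cnt = true  [terminal]
5. n4.acc = 5  [5]
6. n4.cnt = 14  [14]
7. n5.acc = 12  [D₀.acc + 7]
8. n5.cnt = 12  [D₀.acc + 7]
9. n6.cnt = false  [terminal]
10. n7.acc = "wn"  [terminal]
11. n8.acc = "xz"  [terminal]
12. n5.env = false  [D.acc > 12]
13. n5.hot = 5  [D.cnt - 7]
14. n9.acc = "qr"  [terminal]
15. n10.depth = true  [D₀.acc == D₁.hot]
16. n11.cnt = true  [terminal]
17. n12.cnt = false  [terminal]
18. n13.cnt = false  [terminal]
19. n10.ok = true  [true]
20. n10.lim = false  [e₂.cnt == true]
21. n10.hot = false  [e₂.cnt == true]
22. n4.env = true  [D₁.env == false]
23. n4.hot = 19  [(if S.hot then D₁.hot else D₀.cnt) + 5]
24. n14.cnt = false  [terminal]
25. n2.ok = true  [D.hot > 18]
26. n2.lim = true  [S.depth == true]
27. n2.hot = true  [e₀.cnt == true]
28. n15.fin = true  [true]
29. n16.ok = true  [terminal]
30. n17.acc = 15  [15]
31. n17.cnt = -4  [-4]
32. n18.depth = true  [true]
33. n19.cnt = false  [terminal]
34. n20.cnt = false  [terminal]
35. n21.ok = false  [terminal]
36. n18.ok = true  [f.ok == false]
37. n18.lim = true  [e₁.cnt == false]
38. n18.hot = true  [not e₀.cnt]
39. n22.acc = "pk"  [terminal]
40. n23.cnt = true  [terminal]
41. n17.env = true  [D.cnt == -4]
42. n17.hot = 18  [(if S.hot then D.acc else D.cnt) + 3]
43. n15.off = -1  [-1]
44. n0.ok = true  [true]
45. n0.lim = false  [S₀.depth == false]
46. n0.hot = true  [S₁.ok == true]

19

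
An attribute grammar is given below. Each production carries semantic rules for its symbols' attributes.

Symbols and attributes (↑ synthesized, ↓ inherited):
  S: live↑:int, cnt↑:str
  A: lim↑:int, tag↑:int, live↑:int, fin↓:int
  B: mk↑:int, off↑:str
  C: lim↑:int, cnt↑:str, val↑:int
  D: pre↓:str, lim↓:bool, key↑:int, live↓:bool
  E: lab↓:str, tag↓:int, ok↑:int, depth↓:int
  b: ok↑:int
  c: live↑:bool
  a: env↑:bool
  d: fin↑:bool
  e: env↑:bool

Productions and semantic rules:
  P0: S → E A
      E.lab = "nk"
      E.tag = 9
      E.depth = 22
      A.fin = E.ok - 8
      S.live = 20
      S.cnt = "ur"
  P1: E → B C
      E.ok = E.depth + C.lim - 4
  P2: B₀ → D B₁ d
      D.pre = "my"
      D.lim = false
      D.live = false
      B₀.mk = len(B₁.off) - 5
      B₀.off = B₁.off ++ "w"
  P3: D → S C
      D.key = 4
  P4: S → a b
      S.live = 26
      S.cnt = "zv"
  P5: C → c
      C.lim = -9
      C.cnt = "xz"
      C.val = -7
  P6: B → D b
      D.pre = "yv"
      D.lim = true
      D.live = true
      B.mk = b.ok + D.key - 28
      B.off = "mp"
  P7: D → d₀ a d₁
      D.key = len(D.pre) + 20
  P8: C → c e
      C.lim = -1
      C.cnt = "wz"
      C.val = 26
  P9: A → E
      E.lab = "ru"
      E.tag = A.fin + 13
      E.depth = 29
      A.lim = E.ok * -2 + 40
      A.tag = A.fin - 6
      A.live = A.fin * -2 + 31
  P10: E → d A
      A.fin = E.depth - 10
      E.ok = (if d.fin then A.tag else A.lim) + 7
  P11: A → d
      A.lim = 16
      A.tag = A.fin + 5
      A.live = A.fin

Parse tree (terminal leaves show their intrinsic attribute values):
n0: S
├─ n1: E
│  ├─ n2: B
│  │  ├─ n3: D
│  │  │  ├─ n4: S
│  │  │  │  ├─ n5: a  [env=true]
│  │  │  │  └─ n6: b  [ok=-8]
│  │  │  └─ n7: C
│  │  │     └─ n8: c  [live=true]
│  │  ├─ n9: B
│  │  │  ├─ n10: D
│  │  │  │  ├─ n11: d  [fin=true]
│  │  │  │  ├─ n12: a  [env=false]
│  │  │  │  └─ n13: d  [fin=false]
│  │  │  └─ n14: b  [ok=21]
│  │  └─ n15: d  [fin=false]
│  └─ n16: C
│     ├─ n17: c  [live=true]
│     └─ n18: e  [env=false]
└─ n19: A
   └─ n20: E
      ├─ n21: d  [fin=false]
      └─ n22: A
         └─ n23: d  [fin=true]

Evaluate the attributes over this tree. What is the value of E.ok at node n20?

23

1. n1.lab = "nk"  ["nk"]
2. n1.tag = 9  [9]
3. n1.depth = 22  [22]
4. n3.pre = "my"  ["my"]
5. n3.lim = false  [false]
6. n3.live = false  [false]
7. n5.env = true  [terminal]
8. n6.ok = -8  [terminal]
9. n4.live = 26  [26]
10. n4.cnt = "zv"  ["zv"]
11. n8.live = true  [terminal]
12. n7.lim = -9  [-9]
13. n7.cnt = "xz"  ["xz"]
14. n7.val = -7  [-7]
15. n3.key = 4  [4]
16. n10.pre = "yv"  ["yv"]
17. n10.lim = true  [true]
18. n10.live = true  [true]
19. n11.fin = true  [terminal]
20. n12.env = false  [terminal]
21. n13.fin = false  [terminal]
22. n10.key = 22  [len(D.pre) + 20]
23. n14.ok = 21  [terminal]
24. n9.mk = 15  [b.ok + D.key - 28]
25. n9.off = "mp"  ["mp"]
26. n15.fin = false  [terminal]
27. n2.mk = -3  [len(B₁.off) - 5]
28. n2.off = "mpw"  [B₁.off ++ "w"]
29. n17.live = true  [terminal]
30. n18.env = false  [terminal]
31. n16.lim = -1  [-1]
32. n16.cnt = "wz"  ["wz"]
33. n16.val = 26  [26]
34. n1.ok = 17  [E.depth + C.lim - 4]
35. n19.fin = 9  [E.ok - 8]
36. n20.lab = "ru"  ["ru"]
37. n20.tag = 22  [A.fin + 13]
38. n20.depth = 29  [29]
39. n21.fin = false  [terminal]
40. n22.fin = 19  [E.depth - 10]
41. n23.fin = true  [terminal]
42. n22.lim = 16  [16]
43. n22.tag = 24  [A.fin + 5]
44. n22.live = 19  [A.fin]
45. n20.ok = 23  [(if d.fin then A.tag else A.lim) + 7]
46. n19.lim = -6  [E.ok * -2 + 40]
47. n19.tag = 3  [A.fin - 6]
48. n19.live = 13  [A.fin * -2 + 31]
49. n0.live = 20  [20]
50. n0.cnt = "ur"  ["ur"]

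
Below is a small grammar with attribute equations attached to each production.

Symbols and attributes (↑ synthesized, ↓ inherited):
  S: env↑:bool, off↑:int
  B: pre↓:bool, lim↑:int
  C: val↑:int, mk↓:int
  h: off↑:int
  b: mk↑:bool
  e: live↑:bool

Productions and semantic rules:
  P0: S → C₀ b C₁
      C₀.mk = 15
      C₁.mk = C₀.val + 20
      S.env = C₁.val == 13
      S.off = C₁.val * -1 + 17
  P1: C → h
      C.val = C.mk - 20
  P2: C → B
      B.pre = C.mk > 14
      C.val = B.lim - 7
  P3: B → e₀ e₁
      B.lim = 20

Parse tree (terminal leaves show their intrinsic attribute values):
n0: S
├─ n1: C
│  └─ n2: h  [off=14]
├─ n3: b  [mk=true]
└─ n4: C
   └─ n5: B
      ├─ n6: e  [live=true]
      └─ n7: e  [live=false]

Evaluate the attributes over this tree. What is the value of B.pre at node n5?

1. n1.mk = 15  [15]
2. n2.off = 14  [terminal]
3. n1.val = -5  [C.mk - 20]
4. n3.mk = true  [terminal]
5. n4.mk = 15  [C₀.val + 20]
6. n5.pre = true  [C.mk > 14]
7. n6.live = true  [terminal]
8. n7.live = false  [terminal]
9. n5.lim = 20  [20]
10. n4.val = 13  [B.lim - 7]
11. n0.env = true  [C₁.val == 13]
12. n0.off = 4  [C₁.val * -1 + 17]

true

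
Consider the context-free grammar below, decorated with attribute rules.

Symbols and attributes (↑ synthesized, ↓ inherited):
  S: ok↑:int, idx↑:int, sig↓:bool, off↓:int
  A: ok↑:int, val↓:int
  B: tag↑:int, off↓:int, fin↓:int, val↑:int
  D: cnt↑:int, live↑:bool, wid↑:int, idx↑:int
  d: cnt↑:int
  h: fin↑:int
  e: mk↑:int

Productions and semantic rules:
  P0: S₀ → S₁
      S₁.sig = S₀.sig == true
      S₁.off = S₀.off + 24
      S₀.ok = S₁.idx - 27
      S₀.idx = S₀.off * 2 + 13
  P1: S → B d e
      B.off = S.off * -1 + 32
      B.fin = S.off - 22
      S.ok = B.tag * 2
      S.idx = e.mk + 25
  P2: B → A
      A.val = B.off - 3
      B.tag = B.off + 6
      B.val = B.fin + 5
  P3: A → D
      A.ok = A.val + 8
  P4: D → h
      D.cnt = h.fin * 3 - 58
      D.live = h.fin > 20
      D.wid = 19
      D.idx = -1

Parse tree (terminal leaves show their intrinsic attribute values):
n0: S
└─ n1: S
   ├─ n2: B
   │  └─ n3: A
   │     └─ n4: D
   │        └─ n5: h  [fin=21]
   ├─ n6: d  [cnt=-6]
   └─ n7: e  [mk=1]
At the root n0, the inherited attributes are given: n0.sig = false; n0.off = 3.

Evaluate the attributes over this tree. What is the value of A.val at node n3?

2

1. n0.sig = false  [given at root]
2. n0.off = 3  [given at root]
3. n1.sig = false  [S₀.sig == true]
4. n1.off = 27  [S₀.off + 24]
5. n2.off = 5  [S.off * -1 + 32]
6. n2.fin = 5  [S.off - 22]
7. n3.val = 2  [B.off - 3]
8. n5.fin = 21  [terminal]
9. n4.cnt = 5  [h.fin * 3 - 58]
10. n4.live = true  [h.fin > 20]
11. n4.wid = 19  [19]
12. n4.idx = -1  [-1]
13. n3.ok = 10  [A.val + 8]
14. n2.tag = 11  [B.off + 6]
15. n2.val = 10  [B.fin + 5]
16. n6.cnt = -6  [terminal]
17. n7.mk = 1  [terminal]
18. n1.ok = 22  [B.tag * 2]
19. n1.idx = 26  [e.mk + 25]
20. n0.ok = -1  [S₁.idx - 27]
21. n0.idx = 19  [S₀.off * 2 + 13]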